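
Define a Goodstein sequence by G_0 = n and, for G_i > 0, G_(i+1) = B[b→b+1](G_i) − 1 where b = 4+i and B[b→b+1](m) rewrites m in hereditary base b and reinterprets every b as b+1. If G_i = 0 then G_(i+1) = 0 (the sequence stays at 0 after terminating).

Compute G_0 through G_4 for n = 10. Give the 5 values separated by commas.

10, 11, 12, 13, 13

10 —HB4→ 2·4 + 2 —bump→ 2·5 + 2 = 12 —(−1)→ 11
11 —HB5→ 2·5 + 1 —bump→ 2·6 + 1 = 13 —(−1)→ 12
12 —HB6→ 2·6 —bump→ 2·7 = 14 —(−1)→ 13
13 —HB7→ 7 + 6 —bump→ 8 + 6 = 14 —(−1)→ 13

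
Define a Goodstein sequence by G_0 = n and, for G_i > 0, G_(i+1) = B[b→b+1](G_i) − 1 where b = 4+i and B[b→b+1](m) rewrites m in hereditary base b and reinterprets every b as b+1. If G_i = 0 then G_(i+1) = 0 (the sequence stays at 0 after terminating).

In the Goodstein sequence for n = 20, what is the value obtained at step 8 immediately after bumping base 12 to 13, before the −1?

124

[0] 20 ≡ 4^2 + 4 (base 4). Lift 5: 30. −1: 29.
[1] 29 ≡ 5^2 + 4 (base 5). Lift 6: 40. −1: 39.
[2] 39 ≡ 6^2 + 3 (base 6). Lift 7: 52. −1: 51.
[3] 51 ≡ 7^2 + 2 (base 7). Lift 8: 66. −1: 65.
[4] 65 ≡ 8^2 + 1 (base 8). Lift 9: 82. −1: 81.
[5] 81 ≡ 9^2 (base 9). Lift 10: 100. −1: 99.
[6] 99 ≡ 9·10 + 9 (base 10). Lift 11: 108. −1: 107.
[7] 107 ≡ 9·11 + 8 (base 11). Lift 12: 116. −1: 115.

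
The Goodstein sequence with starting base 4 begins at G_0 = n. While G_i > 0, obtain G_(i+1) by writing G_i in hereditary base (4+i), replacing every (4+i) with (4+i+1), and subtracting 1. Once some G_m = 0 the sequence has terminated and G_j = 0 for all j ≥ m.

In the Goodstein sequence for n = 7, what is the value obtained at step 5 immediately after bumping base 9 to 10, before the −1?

base 4: 7 = 4 + 3; at 5: 5 + 3 = 8; next = 7
base 5: 7 = 5 + 2; at 6: 6 + 2 = 8; next = 7
base 6: 7 = 6 + 1; at 7: 7 + 1 = 8; next = 7
base 7: 7 = 7; at 8: 8 = 8; next = 7
base 8: 7 = 7; at 9: 7 = 7; next = 6
base 9: 6 = 6; at 10: 6 = 6; next = 5

6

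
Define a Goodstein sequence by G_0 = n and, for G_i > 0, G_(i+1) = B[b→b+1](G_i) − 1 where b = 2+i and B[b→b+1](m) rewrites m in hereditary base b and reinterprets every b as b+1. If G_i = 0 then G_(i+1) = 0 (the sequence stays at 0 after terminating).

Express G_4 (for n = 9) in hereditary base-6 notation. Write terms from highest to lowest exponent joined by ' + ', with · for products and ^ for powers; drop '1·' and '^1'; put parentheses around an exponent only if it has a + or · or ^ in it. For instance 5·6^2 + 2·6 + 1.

3·6^6 + 3·6^3 + 3·6^2 + 3·6 + 1

9 —HB2→ 2^(2 + 1) + 1 —bump→ 3^(3 + 1) + 1 = 82 —(−1)→ 81
81 —HB3→ 3^(3 + 1) —bump→ 4^(4 + 1) = 1024 —(−1)→ 1023
1023 —HB4→ 3·4^4 + 3·4^3 + 3·4^2 + 3·4 + 3 —bump→ 3·5^5 + 3·5^3 + 3·5^2 + 3·5 + 3 = 9843 —(−1)→ 9842
9842 —HB5→ 3·5^5 + 3·5^3 + 3·5^2 + 3·5 + 2 —bump→ 3·6^6 + 3·6^3 + 3·6^2 + 3·6 + 2 = 140744 —(−1)→ 140743
140743 —HB6→ 3·6^6 + 3·6^3 + 3·6^2 + 3·6 + 1 —bump→ 3·7^7 + 3·7^3 + 3·7^2 + 3·7 + 1 = 2471827 —(−1)→ 2471826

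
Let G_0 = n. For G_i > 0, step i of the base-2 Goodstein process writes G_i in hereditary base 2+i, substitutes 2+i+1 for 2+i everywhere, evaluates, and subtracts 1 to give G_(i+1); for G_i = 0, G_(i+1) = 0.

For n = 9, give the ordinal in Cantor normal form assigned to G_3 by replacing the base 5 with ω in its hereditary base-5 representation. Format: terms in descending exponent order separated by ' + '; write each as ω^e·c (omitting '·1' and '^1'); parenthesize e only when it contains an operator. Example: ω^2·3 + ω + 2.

ω^ω·3 + ω^3·3 + ω^2·3 + ω·3 + 2

(0) 9|_2 = 2^(2 + 1) + 1 ↦ 3^(3 + 1) + 1|_3 = 82 ⇒ 81
(1) 81|_3 = 3^(3 + 1) ↦ 4^(4 + 1)|_4 = 1024 ⇒ 1023
(2) 1023|_4 = 3·4^4 + 3·4^3 + 3·4^2 + 3·4 + 3 ↦ 3·5^5 + 3·5^3 + 3·5^2 + 3·5 + 3|_5 = 9843 ⇒ 9842
(3) 9842|_5 = 3·5^5 + 3·5^3 + 3·5^2 + 3·5 + 2 ↦ 3·6^6 + 3·6^3 + 3·6^2 + 3·6 + 2|_6 = 140744 ⇒ 140743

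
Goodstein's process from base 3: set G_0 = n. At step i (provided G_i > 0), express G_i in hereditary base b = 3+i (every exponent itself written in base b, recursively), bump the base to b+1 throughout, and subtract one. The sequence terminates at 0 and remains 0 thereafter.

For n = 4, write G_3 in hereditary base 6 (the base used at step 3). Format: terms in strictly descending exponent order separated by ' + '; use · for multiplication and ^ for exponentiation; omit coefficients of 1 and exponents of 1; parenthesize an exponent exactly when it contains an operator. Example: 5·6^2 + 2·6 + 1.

3

[0] 4 ≡ 3 + 1 (base 3). Lift 4: 5. −1: 4.
[1] 4 ≡ 4 (base 4). Lift 5: 5. −1: 4.
[2] 4 ≡ 4 (base 5). Lift 6: 4. −1: 3.
[3] 3 ≡ 3 (base 6). Lift 7: 3. −1: 2.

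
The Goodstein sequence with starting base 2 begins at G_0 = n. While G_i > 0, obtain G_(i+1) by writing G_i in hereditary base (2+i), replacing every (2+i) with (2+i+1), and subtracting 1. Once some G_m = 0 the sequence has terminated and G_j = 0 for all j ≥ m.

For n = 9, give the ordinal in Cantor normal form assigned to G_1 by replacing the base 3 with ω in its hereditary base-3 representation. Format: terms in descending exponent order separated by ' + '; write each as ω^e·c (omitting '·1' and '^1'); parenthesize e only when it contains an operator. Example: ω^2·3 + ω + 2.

ω^(ω + 1)

base 2: 9 = 2^(2 + 1) + 1; at 3: 3^(3 + 1) + 1 = 82; next = 81
base 3: 81 = 3^(3 + 1); at 4: 4^(4 + 1) = 1024; next = 1023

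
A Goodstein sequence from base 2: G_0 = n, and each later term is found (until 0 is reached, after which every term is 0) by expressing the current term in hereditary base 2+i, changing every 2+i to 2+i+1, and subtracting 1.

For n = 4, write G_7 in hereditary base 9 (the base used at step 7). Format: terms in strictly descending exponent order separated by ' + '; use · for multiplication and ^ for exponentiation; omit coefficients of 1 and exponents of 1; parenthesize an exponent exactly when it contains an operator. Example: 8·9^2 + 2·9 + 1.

2·9^2 + 9 + 2

G_0 = 4. HB_2(4) = 2^2. Bump = 27. G_1 = 26.
G_1 = 26. HB_3(26) = 2·3^2 + 2·3 + 2. Bump = 42. G_2 = 41.
G_2 = 41. HB_4(41) = 2·4^2 + 2·4 + 1. Bump = 61. G_3 = 60.
G_3 = 60. HB_5(60) = 2·5^2 + 2·5. Bump = 84. G_4 = 83.
G_4 = 83. HB_6(83) = 2·6^2 + 6 + 5. Bump = 110. G_5 = 109.
G_5 = 109. HB_7(109) = 2·7^2 + 7 + 4. Bump = 140. G_6 = 139.
G_6 = 139. HB_8(139) = 2·8^2 + 8 + 3. Bump = 174. G_7 = 173.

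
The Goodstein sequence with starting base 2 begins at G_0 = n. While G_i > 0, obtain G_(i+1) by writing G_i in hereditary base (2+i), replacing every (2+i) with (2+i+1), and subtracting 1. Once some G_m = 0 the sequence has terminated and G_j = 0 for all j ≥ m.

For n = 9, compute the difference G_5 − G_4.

2331083

G_0 = 9. HB_2(9) = 2^(2 + 1) + 1. Bump = 82. G_1 = 81.
G_1 = 81. HB_3(81) = 3^(3 + 1). Bump = 1024. G_2 = 1023.
G_2 = 1023. HB_4(1023) = 3·4^4 + 3·4^3 + 3·4^2 + 3·4 + 3. Bump = 9843. G_3 = 9842.
G_3 = 9842. HB_5(9842) = 3·5^5 + 3·5^3 + 3·5^2 + 3·5 + 2. Bump = 140744. G_4 = 140743.
G_4 = 140743. HB_6(140743) = 3·6^6 + 3·6^3 + 3·6^2 + 3·6 + 1. Bump = 2471827. G_5 = 2471826.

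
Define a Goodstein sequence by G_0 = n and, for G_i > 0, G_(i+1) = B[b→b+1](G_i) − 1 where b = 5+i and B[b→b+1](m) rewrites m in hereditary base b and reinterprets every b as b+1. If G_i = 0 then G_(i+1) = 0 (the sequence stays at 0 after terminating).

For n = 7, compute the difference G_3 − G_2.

(0) 7|_5 = 5 + 2 ↦ 6 + 2|_6 = 8 ⇒ 7
(1) 7|_6 = 6 + 1 ↦ 7 + 1|_7 = 8 ⇒ 7
(2) 7|_7 = 7 ↦ 8|_8 = 8 ⇒ 7

0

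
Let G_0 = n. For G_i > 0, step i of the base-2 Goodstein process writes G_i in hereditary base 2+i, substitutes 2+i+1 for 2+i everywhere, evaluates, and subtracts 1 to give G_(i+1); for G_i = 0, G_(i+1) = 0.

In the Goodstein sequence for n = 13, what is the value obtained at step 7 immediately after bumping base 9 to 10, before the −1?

100000003326

step 0: 13 = 2^(2 + 1) + 2^2 + 1; sub 3 for 2: 3^(3 + 1) + 3^3 + 1; = 109; G_1 = 109−1 = 108
step 1: 108 = 3^(3 + 1) + 3^3; sub 4 for 3: 4^(4 + 1) + 4^4; = 1280; G_2 = 1280−1 = 1279
step 2: 1279 = 4^(4 + 1) + 3·4^3 + 3·4^2 + 3·4 + 3; sub 5 for 4: 5^(5 + 1) + 3·5^3 + 3·5^2 + 3·5 + 3; = 16093; G_3 = 16093−1 = 16092
step 3: 16092 = 5^(5 + 1) + 3·5^3 + 3·5^2 + 3·5 + 2; sub 6 for 5: 6^(6 + 1) + 3·6^3 + 3·6^2 + 3·6 + 2; = 280712; G_4 = 280712−1 = 280711
step 4: 280711 = 6^(6 + 1) + 3·6^3 + 3·6^2 + 3·6 + 1; sub 7 for 6: 7^(7 + 1) + 3·7^3 + 3·7^2 + 3·7 + 1; = 5765999; G_5 = 5765999−1 = 5765998
step 5: 5765998 = 7^(7 + 1) + 3·7^3 + 3·7^2 + 3·7; sub 8 for 7: 8^(8 + 1) + 3·8^3 + 3·8^2 + 3·8; = 134219480; G_6 = 134219480−1 = 134219479
step 6: 134219479 = 8^(8 + 1) + 3·8^3 + 3·8^2 + 2·8 + 7; sub 9 for 8: 9^(9 + 1) + 3·9^3 + 3·9^2 + 2·9 + 7; = 3486786856; G_7 = 3486786856−1 = 3486786855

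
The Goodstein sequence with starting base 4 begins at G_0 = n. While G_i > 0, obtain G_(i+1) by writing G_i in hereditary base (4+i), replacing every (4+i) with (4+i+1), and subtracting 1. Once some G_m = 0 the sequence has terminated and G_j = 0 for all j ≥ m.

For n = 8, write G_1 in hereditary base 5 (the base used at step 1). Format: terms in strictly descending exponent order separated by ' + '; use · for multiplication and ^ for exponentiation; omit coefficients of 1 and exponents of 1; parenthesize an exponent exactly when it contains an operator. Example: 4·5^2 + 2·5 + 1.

5 + 4

G_0 = 8. HB_4(8) = 2·4. Bump = 10. G_1 = 9.
G_1 = 9. HB_5(9) = 5 + 4. Bump = 10. G_2 = 9.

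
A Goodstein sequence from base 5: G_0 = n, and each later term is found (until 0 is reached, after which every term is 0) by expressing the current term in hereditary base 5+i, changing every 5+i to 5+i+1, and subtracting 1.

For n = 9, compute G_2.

9 —HB5→ 5 + 4 —bump→ 6 + 4 = 10 —(−1)→ 9
9 —HB6→ 6 + 3 —bump→ 7 + 3 = 10 —(−1)→ 9

9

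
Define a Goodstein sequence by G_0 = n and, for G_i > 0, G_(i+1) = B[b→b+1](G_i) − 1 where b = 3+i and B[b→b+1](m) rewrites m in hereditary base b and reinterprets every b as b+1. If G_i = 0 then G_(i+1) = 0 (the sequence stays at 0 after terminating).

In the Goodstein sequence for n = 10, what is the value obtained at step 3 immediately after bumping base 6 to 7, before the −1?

10 —HB3→ 3^2 + 1 —bump→ 4^2 + 1 = 17 —(−1)→ 16
16 —HB4→ 4^2 —bump→ 5^2 = 25 —(−1)→ 24
24 —HB5→ 4·5 + 4 —bump→ 4·6 + 4 = 28 —(−1)→ 27
27 —HB6→ 4·6 + 3 —bump→ 4·7 + 3 = 31 —(−1)→ 30

31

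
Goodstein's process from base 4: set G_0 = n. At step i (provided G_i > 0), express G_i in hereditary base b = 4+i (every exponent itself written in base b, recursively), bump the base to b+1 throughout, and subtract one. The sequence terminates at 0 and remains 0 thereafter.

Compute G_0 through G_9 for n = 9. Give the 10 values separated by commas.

G_0=9  [base 4] 2·4 + 1  →[4↦5]→  2·5 + 1 = 11  −1 ⇒ G_1=10
G_1=10  [base 5] 2·5  →[5↦6]→  2·6 = 12  −1 ⇒ G_2=11
G_2=11  [base 6] 6 + 5  →[6↦7]→  7 + 5 = 12  −1 ⇒ G_3=11
G_3=11  [base 7] 7 + 4  →[7↦8]→  8 + 4 = 12  −1 ⇒ G_4=11
G_4=11  [base 8] 8 + 3  →[8↦9]→  9 + 3 = 12  −1 ⇒ G_5=11
G_5=11  [base 9] 9 + 2  →[9↦10]→  10 + 2 = 12  −1 ⇒ G_6=11
G_6=11  [base 10] 10 + 1  →[10↦11]→  11 + 1 = 12  −1 ⇒ G_7=11
G_7=11  [base 11] 11  →[11↦12]→  12 = 12  −1 ⇒ G_8=11
G_8=11  [base 12] 11  →[12↦13]→  11 = 11  −1 ⇒ G_9=10

9, 10, 11, 11, 11, 11, 11, 11, 11, 10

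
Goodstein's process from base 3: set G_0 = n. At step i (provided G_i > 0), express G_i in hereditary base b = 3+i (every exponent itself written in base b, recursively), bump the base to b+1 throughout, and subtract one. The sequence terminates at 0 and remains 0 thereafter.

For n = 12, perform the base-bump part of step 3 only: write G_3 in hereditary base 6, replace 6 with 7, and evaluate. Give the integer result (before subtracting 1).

i=0: 12 = 3^2 + 3 (b=3); 3→4: 4^2 + 4 = 20; 20−1 = 19
i=1: 19 = 4^2 + 3 (b=4); 4→5: 5^2 + 3 = 28; 28−1 = 27
i=2: 27 = 5^2 + 2 (b=5); 5→6: 6^2 + 2 = 38; 38−1 = 37
i=3: 37 = 6^2 + 1 (b=6); 6→7: 7^2 + 1 = 50; 50−1 = 49

50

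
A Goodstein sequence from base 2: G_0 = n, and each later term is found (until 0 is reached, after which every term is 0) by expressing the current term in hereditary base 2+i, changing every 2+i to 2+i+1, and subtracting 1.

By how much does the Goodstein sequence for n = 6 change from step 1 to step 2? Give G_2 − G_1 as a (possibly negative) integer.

base 2: 6 = 2^2 + 2; at 3: 3^3 + 3 = 30; next = 29
base 3: 29 = 3^3 + 2; at 4: 4^4 + 2 = 258; next = 257

228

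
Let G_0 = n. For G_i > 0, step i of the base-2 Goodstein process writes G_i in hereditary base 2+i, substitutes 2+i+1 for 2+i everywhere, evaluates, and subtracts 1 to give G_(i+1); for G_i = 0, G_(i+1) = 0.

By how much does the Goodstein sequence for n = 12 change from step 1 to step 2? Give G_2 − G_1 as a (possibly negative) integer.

[0] 12 ≡ 2^(2 + 1) + 2^2 (base 2). Lift 3: 108. −1: 107.
[1] 107 ≡ 3^(3 + 1) + 2·3^2 + 2·3 + 2 (base 3). Lift 4: 1066. −1: 1065.

958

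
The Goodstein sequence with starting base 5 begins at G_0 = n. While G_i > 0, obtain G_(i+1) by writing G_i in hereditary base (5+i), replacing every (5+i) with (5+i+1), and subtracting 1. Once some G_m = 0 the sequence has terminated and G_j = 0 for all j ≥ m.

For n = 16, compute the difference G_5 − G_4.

1

base 5: 16 = 3·5 + 1; at 6: 3·6 + 1 = 19; next = 18
base 6: 18 = 3·6; at 7: 3·7 = 21; next = 20
base 7: 20 = 2·7 + 6; at 8: 2·8 + 6 = 22; next = 21
base 8: 21 = 2·8 + 5; at 9: 2·9 + 5 = 23; next = 22
base 9: 22 = 2·9 + 4; at 10: 2·10 + 4 = 24; next = 23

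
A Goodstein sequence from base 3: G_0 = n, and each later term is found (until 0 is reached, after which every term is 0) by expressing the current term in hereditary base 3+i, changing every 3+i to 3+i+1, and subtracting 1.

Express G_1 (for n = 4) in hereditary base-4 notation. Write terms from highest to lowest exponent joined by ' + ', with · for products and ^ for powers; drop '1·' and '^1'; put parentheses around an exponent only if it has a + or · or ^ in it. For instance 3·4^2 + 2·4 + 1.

4

base 3: 4 = 3 + 1; at 4: 4 + 1 = 5; next = 4
base 4: 4 = 4; at 5: 5 = 5; next = 4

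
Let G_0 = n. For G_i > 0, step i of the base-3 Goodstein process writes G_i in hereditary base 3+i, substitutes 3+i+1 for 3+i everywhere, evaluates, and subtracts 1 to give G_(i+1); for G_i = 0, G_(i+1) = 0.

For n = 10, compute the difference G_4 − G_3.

3

step 0: 10 = 3^2 + 1; sub 4 for 3: 4^2 + 1; = 17; G_1 = 17−1 = 16
step 1: 16 = 4^2; sub 5 for 4: 5^2; = 25; G_2 = 25−1 = 24
step 2: 24 = 4·5 + 4; sub 6 for 5: 4·6 + 4; = 28; G_3 = 28−1 = 27
step 3: 27 = 4·6 + 3; sub 7 for 6: 4·7 + 3; = 31; G_4 = 31−1 = 30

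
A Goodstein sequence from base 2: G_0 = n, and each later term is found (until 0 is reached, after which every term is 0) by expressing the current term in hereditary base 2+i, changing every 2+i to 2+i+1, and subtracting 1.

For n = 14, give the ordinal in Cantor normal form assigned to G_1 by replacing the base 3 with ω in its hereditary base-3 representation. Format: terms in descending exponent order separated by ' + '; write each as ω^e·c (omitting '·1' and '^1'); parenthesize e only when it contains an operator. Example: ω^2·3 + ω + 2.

G_0 = 14. HB_2(14) = 2^(2 + 1) + 2^2 + 2. Bump = 111. G_1 = 110.
G_1 = 110. HB_3(110) = 3^(3 + 1) + 3^3 + 2. Bump = 1282. G_2 = 1281.

ω^(ω + 1) + ω^ω + 2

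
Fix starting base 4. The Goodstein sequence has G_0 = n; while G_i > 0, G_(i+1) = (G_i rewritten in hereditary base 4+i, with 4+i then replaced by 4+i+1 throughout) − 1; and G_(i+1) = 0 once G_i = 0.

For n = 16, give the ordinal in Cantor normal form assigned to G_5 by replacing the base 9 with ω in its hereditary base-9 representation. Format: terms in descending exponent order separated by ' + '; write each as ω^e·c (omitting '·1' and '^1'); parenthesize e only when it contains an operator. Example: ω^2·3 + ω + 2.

i=0: 16 = 4^2 (b=4); 4→5: 5^2 = 25; 25−1 = 24
i=1: 24 = 4·5 + 4 (b=5); 5→6: 4·6 + 4 = 28; 28−1 = 27
i=2: 27 = 4·6 + 3 (b=6); 6→7: 4·7 + 3 = 31; 31−1 = 30
i=3: 30 = 4·7 + 2 (b=7); 7→8: 4·8 + 2 = 34; 34−1 = 33
i=4: 33 = 4·8 + 1 (b=8); 8→9: 4·9 + 1 = 37; 37−1 = 36

ω·4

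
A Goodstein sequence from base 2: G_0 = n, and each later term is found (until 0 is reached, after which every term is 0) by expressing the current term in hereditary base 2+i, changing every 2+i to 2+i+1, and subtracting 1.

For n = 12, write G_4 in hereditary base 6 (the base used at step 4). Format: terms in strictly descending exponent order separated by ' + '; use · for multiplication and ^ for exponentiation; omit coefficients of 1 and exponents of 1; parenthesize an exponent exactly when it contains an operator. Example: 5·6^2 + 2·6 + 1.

(0) 12|_2 = 2^(2 + 1) + 2^2 ↦ 3^(3 + 1) + 3^3|_3 = 108 ⇒ 107
(1) 107|_3 = 3^(3 + 1) + 2·3^2 + 2·3 + 2 ↦ 4^(4 + 1) + 2·4^2 + 2·4 + 2|_4 = 1066 ⇒ 1065
(2) 1065|_4 = 4^(4 + 1) + 2·4^2 + 2·4 + 1 ↦ 5^(5 + 1) + 2·5^2 + 2·5 + 1|_5 = 15686 ⇒ 15685
(3) 15685|_5 = 5^(5 + 1) + 2·5^2 + 2·5 ↦ 6^(6 + 1) + 2·6^2 + 2·6|_6 = 280020 ⇒ 280019

6^(6 + 1) + 2·6^2 + 6 + 5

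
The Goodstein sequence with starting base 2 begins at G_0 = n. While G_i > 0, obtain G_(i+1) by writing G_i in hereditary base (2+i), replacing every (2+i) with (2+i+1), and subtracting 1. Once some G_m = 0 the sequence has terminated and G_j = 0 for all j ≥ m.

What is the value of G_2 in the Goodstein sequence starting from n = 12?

1065

12 —HB2→ 2^(2 + 1) + 2^2 —bump→ 3^(3 + 1) + 3^3 = 108 —(−1)→ 107
107 —HB3→ 3^(3 + 1) + 2·3^2 + 2·3 + 2 —bump→ 4^(4 + 1) + 2·4^2 + 2·4 + 2 = 1066 —(−1)→ 1065
1065 —HB4→ 4^(4 + 1) + 2·4^2 + 2·4 + 1 —bump→ 5^(5 + 1) + 2·5^2 + 2·5 + 1 = 15686 —(−1)→ 15685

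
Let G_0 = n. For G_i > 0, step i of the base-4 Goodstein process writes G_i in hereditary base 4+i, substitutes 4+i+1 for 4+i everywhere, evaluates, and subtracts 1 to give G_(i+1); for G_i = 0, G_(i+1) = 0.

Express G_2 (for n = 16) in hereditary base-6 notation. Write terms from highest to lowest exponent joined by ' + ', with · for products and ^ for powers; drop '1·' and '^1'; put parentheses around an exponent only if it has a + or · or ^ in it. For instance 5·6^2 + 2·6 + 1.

G_0 = 16. HB_4(16) = 4^2. Bump = 25. G_1 = 24.
G_1 = 24. HB_5(24) = 4·5 + 4. Bump = 28. G_2 = 27.
G_2 = 27. HB_6(27) = 4·6 + 3. Bump = 31. G_3 = 30.

4·6 + 3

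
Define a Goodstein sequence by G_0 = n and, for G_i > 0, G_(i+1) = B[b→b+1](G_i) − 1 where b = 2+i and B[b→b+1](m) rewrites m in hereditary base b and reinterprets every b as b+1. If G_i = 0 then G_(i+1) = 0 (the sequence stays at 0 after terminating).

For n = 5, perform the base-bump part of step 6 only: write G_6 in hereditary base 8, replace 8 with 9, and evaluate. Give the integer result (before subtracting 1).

2455

i=0: 5 = 2^2 + 1 (b=2); 2→3: 3^3 + 1 = 28; 28−1 = 27
i=1: 27 = 3^3 (b=3); 3→4: 4^4 = 256; 256−1 = 255
i=2: 255 = 3·4^3 + 3·4^2 + 3·4 + 3 (b=4); 4→5: 3·5^3 + 3·5^2 + 3·5 + 3 = 468; 468−1 = 467
i=3: 467 = 3·5^3 + 3·5^2 + 3·5 + 2 (b=5); 5→6: 3·6^3 + 3·6^2 + 3·6 + 2 = 776; 776−1 = 775
i=4: 775 = 3·6^3 + 3·6^2 + 3·6 + 1 (b=6); 6→7: 3·7^3 + 3·7^2 + 3·7 + 1 = 1198; 1198−1 = 1197
i=5: 1197 = 3·7^3 + 3·7^2 + 3·7 (b=7); 7→8: 3·8^3 + 3·8^2 + 3·8 = 1752; 1752−1 = 1751
i=6: 1751 = 3·8^3 + 3·8^2 + 2·8 + 7 (b=8); 8→9: 3·9^3 + 3·9^2 + 2·9 + 7 = 2455; 2455−1 = 2454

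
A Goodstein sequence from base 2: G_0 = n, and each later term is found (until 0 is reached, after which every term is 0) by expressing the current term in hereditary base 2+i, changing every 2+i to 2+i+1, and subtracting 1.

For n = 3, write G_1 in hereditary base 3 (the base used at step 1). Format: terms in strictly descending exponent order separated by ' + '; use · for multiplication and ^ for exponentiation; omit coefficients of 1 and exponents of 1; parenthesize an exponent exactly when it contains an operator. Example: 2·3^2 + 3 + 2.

i=0: 3 = 2 + 1 (b=2); 2→3: 3 + 1 = 4; 4−1 = 3
i=1: 3 = 3 (b=3); 3→4: 4 = 4; 4−1 = 3

3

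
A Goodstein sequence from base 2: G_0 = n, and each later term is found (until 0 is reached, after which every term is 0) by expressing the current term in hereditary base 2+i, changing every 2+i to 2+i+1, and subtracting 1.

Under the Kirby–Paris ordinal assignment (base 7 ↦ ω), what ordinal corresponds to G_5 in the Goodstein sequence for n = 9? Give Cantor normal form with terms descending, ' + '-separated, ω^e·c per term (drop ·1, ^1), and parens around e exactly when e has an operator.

9 —HB2→ 2^(2 + 1) + 1 —bump→ 3^(3 + 1) + 1 = 82 —(−1)→ 81
81 —HB3→ 3^(3 + 1) —bump→ 4^(4 + 1) = 1024 —(−1)→ 1023
1023 —HB4→ 3·4^4 + 3·4^3 + 3·4^2 + 3·4 + 3 —bump→ 3·5^5 + 3·5^3 + 3·5^2 + 3·5 + 3 = 9843 —(−1)→ 9842
9842 —HB5→ 3·5^5 + 3·5^3 + 3·5^2 + 3·5 + 2 —bump→ 3·6^6 + 3·6^3 + 3·6^2 + 3·6 + 2 = 140744 —(−1)→ 140743
140743 —HB6→ 3·6^6 + 3·6^3 + 3·6^2 + 3·6 + 1 —bump→ 3·7^7 + 3·7^3 + 3·7^2 + 3·7 + 1 = 2471827 —(−1)→ 2471826
2471826 —HB7→ 3·7^7 + 3·7^3 + 3·7^2 + 3·7 —bump→ 3·8^8 + 3·8^3 + 3·8^2 + 3·8 = 50333400 —(−1)→ 50333399

ω^ω·3 + ω^3·3 + ω^2·3 + ω·3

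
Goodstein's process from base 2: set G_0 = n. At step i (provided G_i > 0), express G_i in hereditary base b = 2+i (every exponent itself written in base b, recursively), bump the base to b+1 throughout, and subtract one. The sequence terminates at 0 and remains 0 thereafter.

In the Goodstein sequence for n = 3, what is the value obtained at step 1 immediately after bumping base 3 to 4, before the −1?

4

G_0=3  [base 2] 2 + 1  →[2↦3]→  3 + 1 = 4  −1 ⇒ G_1=3
G_1=3  [base 3] 3  →[3↦4]→  4 = 4  −1 ⇒ G_2=3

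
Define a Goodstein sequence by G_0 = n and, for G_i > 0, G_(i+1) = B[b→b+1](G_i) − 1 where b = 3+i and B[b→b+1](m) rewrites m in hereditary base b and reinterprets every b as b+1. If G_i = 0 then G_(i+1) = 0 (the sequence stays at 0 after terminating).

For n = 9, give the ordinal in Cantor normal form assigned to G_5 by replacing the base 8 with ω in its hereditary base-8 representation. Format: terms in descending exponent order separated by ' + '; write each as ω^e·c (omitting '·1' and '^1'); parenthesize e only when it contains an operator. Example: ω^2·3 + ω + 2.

ω·2 + 7

base 3: 9 = 3^2; at 4: 4^2 = 16; next = 15
base 4: 15 = 3·4 + 3; at 5: 3·5 + 3 = 18; next = 17
base 5: 17 = 3·5 + 2; at 6: 3·6 + 2 = 20; next = 19
base 6: 19 = 3·6 + 1; at 7: 3·7 + 1 = 22; next = 21
base 7: 21 = 3·7; at 8: 3·8 = 24; next = 23
base 8: 23 = 2·8 + 7; at 9: 2·9 + 7 = 25; next = 24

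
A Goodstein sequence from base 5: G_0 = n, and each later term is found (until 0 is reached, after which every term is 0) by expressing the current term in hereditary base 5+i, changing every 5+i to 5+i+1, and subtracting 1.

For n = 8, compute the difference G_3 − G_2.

8 —HB5→ 5 + 3 —bump→ 6 + 3 = 9 —(−1)→ 8
8 —HB6→ 6 + 2 —bump→ 7 + 2 = 9 —(−1)→ 8
8 —HB7→ 7 + 1 —bump→ 8 + 1 = 9 —(−1)→ 8

0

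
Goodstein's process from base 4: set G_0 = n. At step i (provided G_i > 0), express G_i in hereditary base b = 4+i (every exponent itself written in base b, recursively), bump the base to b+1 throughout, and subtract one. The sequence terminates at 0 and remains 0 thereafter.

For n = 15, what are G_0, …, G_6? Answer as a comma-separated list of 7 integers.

15, 17, 19, 21, 23, 24, 25

step 0: 15 = 3·4 + 3; sub 5 for 4: 3·5 + 3; = 18; G_1 = 18−1 = 17
step 1: 17 = 3·5 + 2; sub 6 for 5: 3·6 + 2; = 20; G_2 = 20−1 = 19
step 2: 19 = 3·6 + 1; sub 7 for 6: 3·7 + 1; = 22; G_3 = 22−1 = 21
step 3: 21 = 3·7; sub 8 for 7: 3·8; = 24; G_4 = 24−1 = 23
step 4: 23 = 2·8 + 7; sub 9 for 8: 2·9 + 7; = 25; G_5 = 25−1 = 24
step 5: 24 = 2·9 + 6; sub 10 for 9: 2·10 + 6; = 26; G_6 = 26−1 = 25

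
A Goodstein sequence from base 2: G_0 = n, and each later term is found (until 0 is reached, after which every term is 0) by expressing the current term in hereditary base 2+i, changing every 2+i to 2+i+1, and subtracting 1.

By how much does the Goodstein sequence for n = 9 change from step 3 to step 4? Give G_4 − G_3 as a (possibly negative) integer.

130901

[0] 9 ≡ 2^(2 + 1) + 1 (base 2). Lift 3: 82. −1: 81.
[1] 81 ≡ 3^(3 + 1) (base 3). Lift 4: 1024. −1: 1023.
[2] 1023 ≡ 3·4^4 + 3·4^3 + 3·4^2 + 3·4 + 3 (base 4). Lift 5: 9843. −1: 9842.
[3] 9842 ≡ 3·5^5 + 3·5^3 + 3·5^2 + 3·5 + 2 (base 5). Lift 6: 140744. −1: 140743.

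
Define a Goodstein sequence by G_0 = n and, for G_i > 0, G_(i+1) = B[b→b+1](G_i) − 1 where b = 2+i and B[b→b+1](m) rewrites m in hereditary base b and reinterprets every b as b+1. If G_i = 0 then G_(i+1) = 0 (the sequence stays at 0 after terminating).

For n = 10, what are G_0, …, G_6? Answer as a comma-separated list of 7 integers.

(0) 10|_2 = 2^(2 + 1) + 2 ↦ 3^(3 + 1) + 3|_3 = 84 ⇒ 83
(1) 83|_3 = 3^(3 + 1) + 2 ↦ 4^(4 + 1) + 2|_4 = 1026 ⇒ 1025
(2) 1025|_4 = 4^(4 + 1) + 1 ↦ 5^(5 + 1) + 1|_5 = 15626 ⇒ 15625
(3) 15625|_5 = 5^(5 + 1) ↦ 6^(6 + 1)|_6 = 279936 ⇒ 279935
(4) 279935|_6 = 5·6^6 + 5·6^5 + 5·6^4 + 5·6^3 + 5·6^2 + 5·6 + 5 ↦ 5·7^7 + 5·7^5 + 5·7^4 + 5·7^3 + 5·7^2 + 5·7 + 5|_7 = 4215755 ⇒ 4215754
(5) 4215754|_7 = 5·7^7 + 5·7^5 + 5·7^4 + 5·7^3 + 5·7^2 + 5·7 + 4 ↦ 5·8^8 + 5·8^5 + 5·8^4 + 5·8^3 + 5·8^2 + 5·8 + 4|_8 = 84073324 ⇒ 84073323

10, 83, 1025, 15625, 279935, 4215754, 84073323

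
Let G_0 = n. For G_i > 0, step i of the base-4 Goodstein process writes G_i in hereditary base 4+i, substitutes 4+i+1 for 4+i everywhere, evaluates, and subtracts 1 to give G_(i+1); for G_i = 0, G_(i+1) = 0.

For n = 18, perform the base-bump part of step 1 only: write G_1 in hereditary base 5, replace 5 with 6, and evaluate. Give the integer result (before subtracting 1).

37

[0] 18 ≡ 4^2 + 2 (base 4). Lift 5: 27. −1: 26.
[1] 26 ≡ 5^2 + 1 (base 5). Lift 6: 37. −1: 36.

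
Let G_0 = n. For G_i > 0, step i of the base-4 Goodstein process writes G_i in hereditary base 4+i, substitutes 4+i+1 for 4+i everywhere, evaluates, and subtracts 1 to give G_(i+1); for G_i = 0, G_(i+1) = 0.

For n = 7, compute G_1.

i=0: 7 = 4 + 3 (b=4); 4→5: 5 + 3 = 8; 8−1 = 7
i=1: 7 = 5 + 2 (b=5); 5→6: 6 + 2 = 8; 8−1 = 7

7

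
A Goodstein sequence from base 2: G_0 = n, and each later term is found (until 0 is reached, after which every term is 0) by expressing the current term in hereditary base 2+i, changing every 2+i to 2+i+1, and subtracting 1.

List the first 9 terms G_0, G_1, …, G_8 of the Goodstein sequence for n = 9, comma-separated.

base 2: 9 = 2^(2 + 1) + 1; at 3: 3^(3 + 1) + 1 = 82; next = 81
base 3: 81 = 3^(3 + 1); at 4: 4^(4 + 1) = 1024; next = 1023
base 4: 1023 = 3·4^4 + 3·4^3 + 3·4^2 + 3·4 + 3; at 5: 3·5^5 + 3·5^3 + 3·5^2 + 3·5 + 3 = 9843; next = 9842
base 5: 9842 = 3·5^5 + 3·5^3 + 3·5^2 + 3·5 + 2; at 6: 3·6^6 + 3·6^3 + 3·6^2 + 3·6 + 2 = 140744; next = 140743
base 6: 140743 = 3·6^6 + 3·6^3 + 3·6^2 + 3·6 + 1; at 7: 3·7^7 + 3·7^3 + 3·7^2 + 3·7 + 1 = 2471827; next = 2471826
base 7: 2471826 = 3·7^7 + 3·7^3 + 3·7^2 + 3·7; at 8: 3·8^8 + 3·8^3 + 3·8^2 + 3·8 = 50333400; next = 50333399
base 8: 50333399 = 3·8^8 + 3·8^3 + 3·8^2 + 2·8 + 7; at 9: 3·9^9 + 3·9^3 + 3·9^2 + 2·9 + 7 = 1162263922; next = 1162263921
base 9: 1162263921 = 3·9^9 + 3·9^3 + 3·9^2 + 2·9 + 6; at 10: 3·10^10 + 3·10^3 + 3·10^2 + 2·10 + 6 = 30000003326; next = 30000003325

9, 81, 1023, 9842, 140743, 2471826, 50333399, 1162263921, 30000003325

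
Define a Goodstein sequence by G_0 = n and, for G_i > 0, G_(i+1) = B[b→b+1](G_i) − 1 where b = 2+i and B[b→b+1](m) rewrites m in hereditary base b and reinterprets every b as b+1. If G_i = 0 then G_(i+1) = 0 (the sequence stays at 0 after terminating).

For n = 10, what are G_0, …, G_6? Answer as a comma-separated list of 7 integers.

G_0=10  [base 2] 2^(2 + 1) + 2  →[2↦3]→  3^(3 + 1) + 3 = 84  −1 ⇒ G_1=83
G_1=83  [base 3] 3^(3 + 1) + 2  →[3↦4]→  4^(4 + 1) + 2 = 1026  −1 ⇒ G_2=1025
G_2=1025  [base 4] 4^(4 + 1) + 1  →[4↦5]→  5^(5 + 1) + 1 = 15626  −1 ⇒ G_3=15625
G_3=15625  [base 5] 5^(5 + 1)  →[5↦6]→  6^(6 + 1) = 279936  −1 ⇒ G_4=279935
G_4=279935  [base 6] 5·6^6 + 5·6^5 + 5·6^4 + 5·6^3 + 5·6^2 + 5·6 + 5  →[6↦7]→  5·7^7 + 5·7^5 + 5·7^4 + 5·7^3 + 5·7^2 + 5·7 + 5 = 4215755  −1 ⇒ G_5=4215754
G_5=4215754  [base 7] 5·7^7 + 5·7^5 + 5·7^4 + 5·7^3 + 5·7^2 + 5·7 + 4  →[7↦8]→  5·8^8 + 5·8^5 + 5·8^4 + 5·8^3 + 5·8^2 + 5·8 + 4 = 84073324  −1 ⇒ G_6=84073323

10, 83, 1025, 15625, 279935, 4215754, 84073323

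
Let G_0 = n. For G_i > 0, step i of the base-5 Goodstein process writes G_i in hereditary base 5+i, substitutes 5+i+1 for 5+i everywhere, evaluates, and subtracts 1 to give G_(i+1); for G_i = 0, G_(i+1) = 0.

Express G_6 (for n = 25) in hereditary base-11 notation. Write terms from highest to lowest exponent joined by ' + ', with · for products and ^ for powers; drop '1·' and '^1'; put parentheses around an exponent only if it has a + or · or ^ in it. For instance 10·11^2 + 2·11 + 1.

5·11

i=0: 25 = 5^2 (b=5); 5→6: 6^2 = 36; 36−1 = 35
i=1: 35 = 5·6 + 5 (b=6); 6→7: 5·7 + 5 = 40; 40−1 = 39
i=2: 39 = 5·7 + 4 (b=7); 7→8: 5·8 + 4 = 44; 44−1 = 43
i=3: 43 = 5·8 + 3 (b=8); 8→9: 5·9 + 3 = 48; 48−1 = 47
i=4: 47 = 5·9 + 2 (b=9); 9→10: 5·10 + 2 = 52; 52−1 = 51
i=5: 51 = 5·10 + 1 (b=10); 10→11: 5·11 + 1 = 56; 56−1 = 55
i=6: 55 = 5·11 (b=11); 11→12: 5·12 = 60; 60−1 = 59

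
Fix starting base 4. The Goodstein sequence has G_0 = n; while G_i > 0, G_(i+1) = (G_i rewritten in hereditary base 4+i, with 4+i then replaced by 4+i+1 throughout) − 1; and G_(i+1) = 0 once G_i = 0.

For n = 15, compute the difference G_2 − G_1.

[0] 15 ≡ 3·4 + 3 (base 4). Lift 5: 18. −1: 17.
[1] 17 ≡ 3·5 + 2 (base 5). Lift 6: 20. −1: 19.

2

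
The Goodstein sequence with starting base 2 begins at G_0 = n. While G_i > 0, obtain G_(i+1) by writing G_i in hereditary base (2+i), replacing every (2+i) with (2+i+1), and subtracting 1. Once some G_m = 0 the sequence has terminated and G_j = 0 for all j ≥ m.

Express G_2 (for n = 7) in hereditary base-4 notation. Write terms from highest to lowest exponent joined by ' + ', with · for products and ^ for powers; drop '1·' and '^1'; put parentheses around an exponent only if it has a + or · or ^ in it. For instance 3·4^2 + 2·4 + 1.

(0) 7|_2 = 2^2 + 2 + 1 ↦ 3^3 + 3 + 1|_3 = 31 ⇒ 30
(1) 30|_3 = 3^3 + 3 ↦ 4^4 + 4|_4 = 260 ⇒ 259
(2) 259|_4 = 4^4 + 3 ↦ 5^5 + 3|_5 = 3128 ⇒ 3127

4^4 + 3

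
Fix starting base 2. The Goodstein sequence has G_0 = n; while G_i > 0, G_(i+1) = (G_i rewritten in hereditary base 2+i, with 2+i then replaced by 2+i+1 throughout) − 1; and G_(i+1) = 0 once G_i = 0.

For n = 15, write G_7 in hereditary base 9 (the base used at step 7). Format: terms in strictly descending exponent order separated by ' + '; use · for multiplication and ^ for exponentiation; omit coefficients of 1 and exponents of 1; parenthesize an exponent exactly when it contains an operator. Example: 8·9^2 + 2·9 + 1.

15 —HB2→ 2^(2 + 1) + 2^2 + 2 + 1 —bump→ 3^(3 + 1) + 3^3 + 3 + 1 = 112 —(−1)→ 111
111 —HB3→ 3^(3 + 1) + 3^3 + 3 —bump→ 4^(4 + 1) + 4^4 + 4 = 1284 —(−1)→ 1283
1283 —HB4→ 4^(4 + 1) + 4^4 + 3 —bump→ 5^(5 + 1) + 5^5 + 3 = 18753 —(−1)→ 18752
18752 —HB5→ 5^(5 + 1) + 5^5 + 2 —bump→ 6^(6 + 1) + 6^6 + 2 = 326594 —(−1)→ 326593
326593 —HB6→ 6^(6 + 1) + 6^6 + 1 —bump→ 7^(7 + 1) + 7^7 + 1 = 6588345 —(−1)→ 6588344
6588344 —HB7→ 7^(7 + 1) + 7^7 —bump→ 8^(8 + 1) + 8^8 = 150994944 —(−1)→ 150994943
150994943 —HB8→ 8^(8 + 1) + 7·8^7 + 7·8^6 + 7·8^5 + 7·8^4 + 7·8^3 + 7·8^2 + 7·8 + 7 —bump→ 9^(9 + 1) + 7·9^7 + 7·9^6 + 7·9^5 + 7·9^4 + 7·9^3 + 7·9^2 + 7·9 + 7 = 3524450281 —(−1)→ 3524450280
3524450280 —HB9→ 9^(9 + 1) + 7·9^7 + 7·9^6 + 7·9^5 + 7·9^4 + 7·9^3 + 7·9^2 + 7·9 + 6 —bump→ 10^(10 + 1) + 7·10^7 + 7·10^6 + 7·10^5 + 7·10^4 + 7·10^3 + 7·10^2 + 7·10 + 6 = 100077777776 —(−1)→ 100077777775

9^(9 + 1) + 7·9^7 + 7·9^6 + 7·9^5 + 7·9^4 + 7·9^3 + 7·9^2 + 7·9 + 6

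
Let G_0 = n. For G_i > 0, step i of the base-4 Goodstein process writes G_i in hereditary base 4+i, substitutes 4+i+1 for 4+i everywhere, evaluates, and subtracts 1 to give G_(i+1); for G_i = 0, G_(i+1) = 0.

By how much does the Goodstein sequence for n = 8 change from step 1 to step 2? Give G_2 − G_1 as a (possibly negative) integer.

0

G_0=8  [base 4] 2·4  →[4↦5]→  2·5 = 10  −1 ⇒ G_1=9
G_1=9  [base 5] 5 + 4  →[5↦6]→  6 + 4 = 10  −1 ⇒ G_2=9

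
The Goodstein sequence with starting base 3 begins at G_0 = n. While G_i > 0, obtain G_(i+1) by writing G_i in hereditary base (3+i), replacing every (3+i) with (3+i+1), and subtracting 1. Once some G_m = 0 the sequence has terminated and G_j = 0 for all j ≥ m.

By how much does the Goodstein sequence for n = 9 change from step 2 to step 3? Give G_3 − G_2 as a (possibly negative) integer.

[0] 9 ≡ 3^2 (base 3). Lift 4: 16. −1: 15.
[1] 15 ≡ 3·4 + 3 (base 4). Lift 5: 18. −1: 17.
[2] 17 ≡ 3·5 + 2 (base 5). Lift 6: 20. −1: 19.

2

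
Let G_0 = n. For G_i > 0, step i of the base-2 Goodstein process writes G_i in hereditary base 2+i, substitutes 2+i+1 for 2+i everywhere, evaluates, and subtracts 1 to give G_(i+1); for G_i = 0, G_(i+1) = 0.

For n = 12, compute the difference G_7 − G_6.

3352566707

base 2: 12 = 2^(2 + 1) + 2^2; at 3: 3^(3 + 1) + 3^3 = 108; next = 107
base 3: 107 = 3^(3 + 1) + 2·3^2 + 2·3 + 2; at 4: 4^(4 + 1) + 2·4^2 + 2·4 + 2 = 1066; next = 1065
base 4: 1065 = 4^(4 + 1) + 2·4^2 + 2·4 + 1; at 5: 5^(5 + 1) + 2·5^2 + 2·5 + 1 = 15686; next = 15685
base 5: 15685 = 5^(5 + 1) + 2·5^2 + 2·5; at 6: 6^(6 + 1) + 2·6^2 + 2·6 = 280020; next = 280019
base 6: 280019 = 6^(6 + 1) + 2·6^2 + 6 + 5; at 7: 7^(7 + 1) + 2·7^2 + 7 + 5 = 5764911; next = 5764910
base 7: 5764910 = 7^(7 + 1) + 2·7^2 + 7 + 4; at 8: 8^(8 + 1) + 2·8^2 + 8 + 4 = 134217868; next = 134217867
base 8: 134217867 = 8^(8 + 1) + 2·8^2 + 8 + 3; at 9: 9^(9 + 1) + 2·9^2 + 9 + 3 = 3486784575; next = 3486784574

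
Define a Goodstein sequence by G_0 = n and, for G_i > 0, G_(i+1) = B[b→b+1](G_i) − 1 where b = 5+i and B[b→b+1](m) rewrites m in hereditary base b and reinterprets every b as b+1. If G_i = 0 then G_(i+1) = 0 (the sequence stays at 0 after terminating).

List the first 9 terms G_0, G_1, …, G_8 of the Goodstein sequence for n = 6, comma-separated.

6, 6, 6, 5, 4, 3, 2, 1, 0

6 —HB5→ 5 + 1 —bump→ 6 + 1 = 7 —(−1)→ 6
6 —HB6→ 6 —bump→ 7 = 7 —(−1)→ 6
6 —HB7→ 6 —bump→ 6 = 6 —(−1)→ 5
5 —HB8→ 5 —bump→ 5 = 5 —(−1)→ 4
4 —HB9→ 4 —bump→ 4 = 4 —(−1)→ 3
3 —HB10→ 3 —bump→ 3 = 3 —(−1)→ 2
2 —HB11→ 2 —bump→ 2 = 2 —(−1)→ 1
1 —HB12→ 1 —bump→ 1 = 1 —(−1)→ 0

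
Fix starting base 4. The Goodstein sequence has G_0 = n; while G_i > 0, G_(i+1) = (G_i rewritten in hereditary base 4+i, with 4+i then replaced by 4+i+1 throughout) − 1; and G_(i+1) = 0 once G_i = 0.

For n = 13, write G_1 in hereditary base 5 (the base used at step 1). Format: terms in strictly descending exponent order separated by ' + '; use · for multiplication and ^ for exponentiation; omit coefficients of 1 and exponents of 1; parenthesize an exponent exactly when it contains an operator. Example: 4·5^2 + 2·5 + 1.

(0) 13|_4 = 3·4 + 1 ↦ 3·5 + 1|_5 = 16 ⇒ 15
(1) 15|_5 = 3·5 ↦ 3·6|_6 = 18 ⇒ 17

3·5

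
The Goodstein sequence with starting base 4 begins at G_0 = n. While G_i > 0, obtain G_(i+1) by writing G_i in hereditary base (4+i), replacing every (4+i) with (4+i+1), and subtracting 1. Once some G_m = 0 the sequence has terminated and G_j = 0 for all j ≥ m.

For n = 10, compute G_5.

G_0 = 10. HB_4(10) = 2·4 + 2. Bump = 12. G_1 = 11.
G_1 = 11. HB_5(11) = 2·5 + 1. Bump = 13. G_2 = 12.
G_2 = 12. HB_6(12) = 2·6. Bump = 14. G_3 = 13.
G_3 = 13. HB_7(13) = 7 + 6. Bump = 14. G_4 = 13.
G_4 = 13. HB_8(13) = 8 + 5. Bump = 14. G_5 = 13.
G_5 = 13. HB_9(13) = 9 + 4. Bump = 14. G_6 = 13.

13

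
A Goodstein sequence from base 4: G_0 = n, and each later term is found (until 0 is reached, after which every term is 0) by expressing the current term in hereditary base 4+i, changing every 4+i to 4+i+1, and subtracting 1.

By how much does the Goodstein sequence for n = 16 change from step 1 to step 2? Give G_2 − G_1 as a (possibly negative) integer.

(0) 16|_4 = 4^2 ↦ 5^2|_5 = 25 ⇒ 24
(1) 24|_5 = 4·5 + 4 ↦ 4·6 + 4|_6 = 28 ⇒ 27

3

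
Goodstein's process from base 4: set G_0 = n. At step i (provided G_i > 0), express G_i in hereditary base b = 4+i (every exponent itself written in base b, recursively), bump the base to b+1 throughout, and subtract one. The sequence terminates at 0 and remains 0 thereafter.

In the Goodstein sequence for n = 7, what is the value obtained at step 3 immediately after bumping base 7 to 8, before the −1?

8

G_0 = 7. HB_4(7) = 4 + 3. Bump = 8. G_1 = 7.
G_1 = 7. HB_5(7) = 5 + 2. Bump = 8. G_2 = 7.
G_2 = 7. HB_6(7) = 6 + 1. Bump = 8. G_3 = 7.
G_3 = 7. HB_7(7) = 7. Bump = 8. G_4 = 7.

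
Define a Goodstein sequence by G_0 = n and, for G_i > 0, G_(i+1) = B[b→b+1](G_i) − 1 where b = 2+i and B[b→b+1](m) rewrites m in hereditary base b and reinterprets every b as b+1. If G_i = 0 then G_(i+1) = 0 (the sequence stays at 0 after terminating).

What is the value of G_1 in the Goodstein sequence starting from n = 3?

3

i=0: 3 = 2 + 1 (b=2); 2→3: 3 + 1 = 4; 4−1 = 3
i=1: 3 = 3 (b=3); 3→4: 4 = 4; 4−1 = 3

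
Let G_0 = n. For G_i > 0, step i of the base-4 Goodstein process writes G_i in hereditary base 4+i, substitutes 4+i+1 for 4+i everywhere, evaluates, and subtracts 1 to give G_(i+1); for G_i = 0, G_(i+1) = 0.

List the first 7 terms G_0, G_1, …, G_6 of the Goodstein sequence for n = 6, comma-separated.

[0] 6 ≡ 4 + 2 (base 4). Lift 5: 7. −1: 6.
[1] 6 ≡ 5 + 1 (base 5). Lift 6: 7. −1: 6.
[2] 6 ≡ 6 (base 6). Lift 7: 7. −1: 6.
[3] 6 ≡ 6 (base 7). Lift 8: 6. −1: 5.
[4] 5 ≡ 5 (base 8). Lift 9: 5. −1: 4.
[5] 4 ≡ 4 (base 9). Lift 10: 4. −1: 3.

6, 6, 6, 6, 5, 4, 3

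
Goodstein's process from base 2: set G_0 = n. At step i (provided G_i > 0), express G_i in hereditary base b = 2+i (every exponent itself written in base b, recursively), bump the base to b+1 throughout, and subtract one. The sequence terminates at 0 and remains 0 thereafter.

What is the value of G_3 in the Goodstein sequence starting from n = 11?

11 —HB2→ 2^(2 + 1) + 2 + 1 —bump→ 3^(3 + 1) + 3 + 1 = 85 —(−1)→ 84
84 —HB3→ 3^(3 + 1) + 3 —bump→ 4^(4 + 1) + 4 = 1028 —(−1)→ 1027
1027 —HB4→ 4^(4 + 1) + 3 —bump→ 5^(5 + 1) + 3 = 15628 —(−1)→ 15627
15627 —HB5→ 5^(5 + 1) + 2 —bump→ 6^(6 + 1) + 2 = 279938 —(−1)→ 279937

15627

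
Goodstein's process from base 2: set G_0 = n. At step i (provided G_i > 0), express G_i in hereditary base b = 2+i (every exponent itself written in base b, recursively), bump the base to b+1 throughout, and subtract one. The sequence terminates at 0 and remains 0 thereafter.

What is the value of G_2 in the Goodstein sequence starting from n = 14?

1281

G_0 = 14. HB_2(14) = 2^(2 + 1) + 2^2 + 2. Bump = 111. G_1 = 110.
G_1 = 110. HB_3(110) = 3^(3 + 1) + 3^3 + 2. Bump = 1282. G_2 = 1281.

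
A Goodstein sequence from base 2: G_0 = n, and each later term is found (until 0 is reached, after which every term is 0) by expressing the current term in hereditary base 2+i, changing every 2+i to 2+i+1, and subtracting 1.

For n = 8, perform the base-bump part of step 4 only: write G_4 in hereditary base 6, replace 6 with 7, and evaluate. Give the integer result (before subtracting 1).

1647196

step 0: 8 = 2^(2 + 1); sub 3 for 2: 3^(3 + 1); = 81; G_1 = 81−1 = 80
step 1: 80 = 2·3^3 + 2·3^2 + 2·3 + 2; sub 4 for 3: 2·4^4 + 2·4^2 + 2·4 + 2; = 554; G_2 = 554−1 = 553
step 2: 553 = 2·4^4 + 2·4^2 + 2·4 + 1; sub 5 for 4: 2·5^5 + 2·5^2 + 2·5 + 1; = 6311; G_3 = 6311−1 = 6310
step 3: 6310 = 2·5^5 + 2·5^2 + 2·5; sub 6 for 5: 2·6^6 + 2·6^2 + 2·6; = 93396; G_4 = 93396−1 = 93395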